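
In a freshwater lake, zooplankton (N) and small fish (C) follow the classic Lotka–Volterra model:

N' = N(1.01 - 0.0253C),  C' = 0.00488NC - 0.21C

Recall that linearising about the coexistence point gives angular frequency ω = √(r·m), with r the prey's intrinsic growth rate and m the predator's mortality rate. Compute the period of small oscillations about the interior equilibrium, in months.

Here r = 1.01 and m = 0.21, so r·m = 0.212.
ω = √0.212 = 0.461 per month, hence T = 2π/ω ≈ 13.6 months.

T ≈ 13.6 months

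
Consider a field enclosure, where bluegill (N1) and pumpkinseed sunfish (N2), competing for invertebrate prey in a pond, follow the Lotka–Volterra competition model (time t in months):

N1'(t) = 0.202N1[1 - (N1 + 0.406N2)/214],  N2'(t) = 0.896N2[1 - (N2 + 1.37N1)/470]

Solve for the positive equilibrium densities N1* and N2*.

Setting both brackets to zero gives the nullclines N1 + 0.406N2 = 214 and 1.37N1 + N2 = 470.
Substituting N2 = 470 - 1.37N1 into the first: N1(1 - 0.406·1.37) = 214 - 0.406·470.
So N1* = 23.2/0.444 = 52.2, and then N2* = 470 - 1.37·52.2 = 398.

N1* ≈ 52.2, N2* ≈ 398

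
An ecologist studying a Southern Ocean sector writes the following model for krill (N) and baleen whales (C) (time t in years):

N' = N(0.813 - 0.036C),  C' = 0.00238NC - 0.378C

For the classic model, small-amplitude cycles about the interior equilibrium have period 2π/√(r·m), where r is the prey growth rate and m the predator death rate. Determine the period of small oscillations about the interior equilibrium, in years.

Here r = 0.813 and m = 0.378, so r·m = 0.307.
ω = √0.307 = 0.554 per year, hence T = 2π/ω ≈ 11.3 years.

T ≈ 11.3 years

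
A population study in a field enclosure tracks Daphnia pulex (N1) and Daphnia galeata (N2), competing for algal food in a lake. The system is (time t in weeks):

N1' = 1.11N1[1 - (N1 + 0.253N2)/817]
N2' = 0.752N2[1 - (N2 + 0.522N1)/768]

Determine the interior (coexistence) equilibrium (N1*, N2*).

Setting both brackets to zero gives the nullclines N1 + 0.253N2 = 817 and 0.522N1 + N2 = 768.
Substituting N2 = 768 - 0.522N1 into the first: N1(1 - 0.253·0.522) = 817 - 0.253·768.
So N1* = 623/0.868 = 717, and then N2* = 768 - 0.522·717 = 393.

N1* ≈ 717, N2* ≈ 393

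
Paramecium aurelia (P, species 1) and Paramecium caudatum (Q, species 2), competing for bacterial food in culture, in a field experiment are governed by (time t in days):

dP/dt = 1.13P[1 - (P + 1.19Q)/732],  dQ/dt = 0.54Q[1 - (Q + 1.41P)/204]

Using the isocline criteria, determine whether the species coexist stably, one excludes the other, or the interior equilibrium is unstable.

species 1 excludes species 2

Compare the nullcline intercepts: K1/α12 = 732/1.19 = 615 > K2 = 204; K2/α21 = 204/1.41 = 145 < K1 = 732.
Since the inequalities point opposite ways, species 1 can invade but species 2 cannot.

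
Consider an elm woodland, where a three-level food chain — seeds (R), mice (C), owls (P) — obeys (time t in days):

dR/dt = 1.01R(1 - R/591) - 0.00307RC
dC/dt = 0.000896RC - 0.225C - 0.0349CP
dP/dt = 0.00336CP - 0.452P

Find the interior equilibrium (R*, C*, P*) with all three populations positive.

From dP/dt = 0: 0.00336C* = 0.452, so C* = 135.
From dR/dt = 0: 1.01(1 - R*/591) = 0.00307·135, giving R* = 591·(1 - 0.409) = 349.
From dC/dt = 0: 0.000896·349 - 0.225 = 0.0349P*, so P* = 0.088/0.0349 = 2.52.

R* ≈ 349, C* ≈ 135, P* ≈ 2.52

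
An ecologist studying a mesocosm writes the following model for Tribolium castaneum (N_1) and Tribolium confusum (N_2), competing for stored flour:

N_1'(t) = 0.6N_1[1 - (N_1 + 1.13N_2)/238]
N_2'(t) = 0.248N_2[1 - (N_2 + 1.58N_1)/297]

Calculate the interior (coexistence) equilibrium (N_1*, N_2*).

N_1* ≈ 124, N_2* ≈ 101

Setting both brackets to zero gives the nullclines N_1 + 1.13N_2 = 238 and 1.58N_1 + N_2 = 297.
Substituting N_2 = 297 - 1.58N_1 into the first: N_1(1 - 1.13·1.58) = 238 - 1.13·297.
So N_1* = -97.6/-0.785 = 124, and then N_2* = 297 - 1.58·124 = 101.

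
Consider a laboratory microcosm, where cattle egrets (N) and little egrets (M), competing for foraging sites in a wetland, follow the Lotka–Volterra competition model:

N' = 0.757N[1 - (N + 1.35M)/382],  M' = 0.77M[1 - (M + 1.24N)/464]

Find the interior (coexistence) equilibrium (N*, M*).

Setting both brackets to zero gives the nullclines N + 1.35M = 382 and 1.24N + M = 464.
Substituting M = 464 - 1.24N into the first: N(1 - 1.35·1.24) = 382 - 1.35·464.
So N* = -244/-0.674 = 363, and then M* = 464 - 1.24·363 = 14.4.

N* ≈ 363, M* ≈ 14.4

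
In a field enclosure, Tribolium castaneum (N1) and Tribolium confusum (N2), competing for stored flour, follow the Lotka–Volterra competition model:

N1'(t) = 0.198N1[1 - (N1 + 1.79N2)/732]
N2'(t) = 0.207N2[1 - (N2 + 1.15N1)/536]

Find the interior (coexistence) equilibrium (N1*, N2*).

Setting both brackets to zero gives the nullclines N1 + 1.79N2 = 732 and 1.15N1 + N2 = 536.
Substituting N2 = 536 - 1.15N1 into the first: N1(1 - 1.79·1.15) = 732 - 1.79·536.
So N1* = -227/-1.06 = 215, and then N2* = 536 - 1.15·215 = 289.

N1* ≈ 215, N2* ≈ 289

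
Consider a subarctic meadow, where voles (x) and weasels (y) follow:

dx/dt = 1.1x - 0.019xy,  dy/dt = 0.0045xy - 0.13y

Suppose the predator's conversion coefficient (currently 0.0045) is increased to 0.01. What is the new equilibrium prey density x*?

At the interior fixed point, setting dy/dt = 0 with y > 0 fixes x* = (predator death rate)/(xy coefficient) — independent of the other coefficients.
With the change, x* = 0.13/0.01 = 13; it falls from 28.9.

x* ≈ 13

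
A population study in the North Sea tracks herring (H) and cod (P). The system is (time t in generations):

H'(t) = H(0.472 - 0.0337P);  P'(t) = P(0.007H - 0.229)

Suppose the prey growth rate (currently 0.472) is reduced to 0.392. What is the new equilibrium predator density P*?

At the interior fixed point, setting dH/dt = 0 with H > 0 fixes P* = (prey growth rate)/(HP coefficient) — independent of the other coefficients.
With the change, P* = 0.392/0.0337 = 11.6; it falls from 14.

P* ≈ 11.6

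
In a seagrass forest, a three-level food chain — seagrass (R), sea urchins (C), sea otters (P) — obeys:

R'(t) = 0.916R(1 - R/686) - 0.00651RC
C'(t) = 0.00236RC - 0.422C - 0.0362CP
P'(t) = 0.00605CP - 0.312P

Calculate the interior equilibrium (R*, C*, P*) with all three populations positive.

From dP/dt = 0: 0.00605C* = 0.312, so C* = 51.6.
From dR/dt = 0: 0.916(1 - R*/686) = 0.00651·51.6, giving R* = 686·(1 - 0.367) = 435.
From dC/dt = 0: 0.00236·435 - 0.422 = 0.0362P*, so P* = 0.604/0.0362 = 16.7.

R* ≈ 435, C* ≈ 51.6, P* ≈ 16.7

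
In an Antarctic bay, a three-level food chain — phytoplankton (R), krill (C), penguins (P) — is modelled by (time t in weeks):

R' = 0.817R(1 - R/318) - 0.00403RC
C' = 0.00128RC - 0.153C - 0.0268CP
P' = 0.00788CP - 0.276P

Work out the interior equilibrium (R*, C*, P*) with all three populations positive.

R* ≈ 263, C* ≈ 35, P* ≈ 6.86

From dP/dt = 0: 0.00788C* = 0.276, so C* = 35.
From dR/dt = 0: 0.817(1 - R*/318) = 0.00403·35, giving R* = 318·(1 - 0.173) = 263.
From dC/dt = 0: 0.00128·263 - 0.153 = 0.0268P*, so P* = 0.184/0.0268 = 6.86.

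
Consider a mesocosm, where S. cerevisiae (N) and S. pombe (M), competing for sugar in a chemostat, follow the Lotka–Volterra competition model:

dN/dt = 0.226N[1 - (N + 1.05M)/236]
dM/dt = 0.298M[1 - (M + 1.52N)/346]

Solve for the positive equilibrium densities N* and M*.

Setting both brackets to zero gives the nullclines N + 1.05M = 236 and 1.52N + M = 346.
Substituting M = 346 - 1.52N into the first: N(1 - 1.05·1.52) = 236 - 1.05·346.
So N* = -127/-0.596 = 214, and then M* = 346 - 1.52·214 = 21.3.

N* ≈ 214, M* ≈ 21.3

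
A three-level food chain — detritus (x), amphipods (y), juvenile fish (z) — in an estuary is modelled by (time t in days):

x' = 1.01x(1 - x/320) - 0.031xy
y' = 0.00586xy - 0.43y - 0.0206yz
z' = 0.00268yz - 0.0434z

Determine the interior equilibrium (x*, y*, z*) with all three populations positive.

From dz/dt = 0: 0.00268y* = 0.0434, so y* = 16.2.
From dx/dt = 0: 1.01(1 - x*/320) = 0.031·16.2, giving x* = 320·(1 - 0.497) = 161.
From dy/dt = 0: 0.00586·161 - 0.43 = 0.0206z*, so z* = 0.513/0.0206 = 24.9.

x* ≈ 161, y* ≈ 16.2, z* ≈ 24.9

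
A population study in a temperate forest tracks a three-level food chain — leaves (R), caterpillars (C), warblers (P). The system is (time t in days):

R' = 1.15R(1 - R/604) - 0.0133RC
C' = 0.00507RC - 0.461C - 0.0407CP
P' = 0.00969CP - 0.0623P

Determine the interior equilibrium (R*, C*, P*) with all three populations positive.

From dP/dt = 0: 0.00969C* = 0.0623, so C* = 6.43.
From dR/dt = 0: 1.15(1 - R*/604) = 0.0133·6.43, giving R* = 604·(1 - 0.0744) = 559.
From dC/dt = 0: 0.00507·559 - 0.461 = 0.0407P*, so P* = 2.37/0.0407 = 58.3.

R* ≈ 559, C* ≈ 6.43, P* ≈ 58.3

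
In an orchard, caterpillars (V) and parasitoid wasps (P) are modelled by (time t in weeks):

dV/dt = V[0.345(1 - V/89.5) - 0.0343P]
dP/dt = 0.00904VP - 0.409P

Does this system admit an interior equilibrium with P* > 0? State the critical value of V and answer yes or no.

The predator equation gives dP/dt > 0 only when V > 0.409/0.00904 = 45.2.
Without the predator, V → K = 89.5. Since 89.5 > 45.2, the predator can invade and persist.

Threshold V = 45.2; K > 45.2, so yes, the predator persists.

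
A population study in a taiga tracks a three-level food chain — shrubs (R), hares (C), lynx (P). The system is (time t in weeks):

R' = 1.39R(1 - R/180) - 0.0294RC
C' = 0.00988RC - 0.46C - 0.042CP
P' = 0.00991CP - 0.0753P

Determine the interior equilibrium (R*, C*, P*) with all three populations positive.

R* ≈ 151, C* ≈ 7.6, P* ≈ 24.6

From dP/dt = 0: 0.00991C* = 0.0753, so C* = 7.6.
From dR/dt = 0: 1.39(1 - R*/180) = 0.0294·7.6, giving R* = 180·(1 - 0.161) = 151.
From dC/dt = 0: 0.00988·151 - 0.46 = 0.042P*, so P* = 1.03/0.042 = 24.6.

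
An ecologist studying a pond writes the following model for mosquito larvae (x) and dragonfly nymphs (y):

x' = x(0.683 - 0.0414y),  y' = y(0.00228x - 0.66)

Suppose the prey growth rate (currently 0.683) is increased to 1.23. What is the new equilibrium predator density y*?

y* ≈ 29.7

At the interior fixed point, setting dx/dt = 0 with x > 0 fixes y* = (prey growth rate)/(xy coefficient) — independent of the other coefficients.
With the change, y* = 1.23/0.0414 = 29.7; it rises from 16.5.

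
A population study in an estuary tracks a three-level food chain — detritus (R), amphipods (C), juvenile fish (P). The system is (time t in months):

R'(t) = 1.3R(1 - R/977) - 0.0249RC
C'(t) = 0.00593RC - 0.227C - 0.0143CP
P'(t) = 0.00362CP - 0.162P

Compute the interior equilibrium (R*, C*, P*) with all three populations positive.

R* ≈ 140, C* ≈ 44.8, P* ≈ 42

From dP/dt = 0: 0.00362C* = 0.162, so C* = 44.8.
From dR/dt = 0: 1.3(1 - R*/977) = 0.0249·44.8, giving R* = 977·(1 - 0.857) = 140.
From dC/dt = 0: 0.00593·140 - 0.227 = 0.0143P*, so P* = 0.601/0.0143 = 42.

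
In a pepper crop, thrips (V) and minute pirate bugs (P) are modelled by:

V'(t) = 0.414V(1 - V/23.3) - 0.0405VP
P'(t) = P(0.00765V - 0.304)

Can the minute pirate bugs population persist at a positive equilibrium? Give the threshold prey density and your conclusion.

The predator equation gives dP/dt > 0 only when V > 0.304/0.00765 = 39.7.
Without the predator, V → K = 23.3. Since 23.3 < 39.7, the predator cannot invade.

Threshold V = 39.7; K < 39.7, so no, the predator goes extinct.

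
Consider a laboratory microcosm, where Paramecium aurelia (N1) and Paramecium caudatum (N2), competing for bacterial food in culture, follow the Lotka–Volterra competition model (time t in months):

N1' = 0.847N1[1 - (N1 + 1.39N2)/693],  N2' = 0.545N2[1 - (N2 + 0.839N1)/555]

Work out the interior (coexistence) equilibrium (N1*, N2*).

Setting both brackets to zero gives the nullclines N1 + 1.39N2 = 693 and 0.839N1 + N2 = 555.
Substituting N2 = 555 - 0.839N1 into the first: N1(1 - 1.39·0.839) = 693 - 1.39·555.
So N1* = -78.4/-0.166 = 472, and then N2* = 555 - 0.839·472 = 159.

N1* ≈ 472, N2* ≈ 159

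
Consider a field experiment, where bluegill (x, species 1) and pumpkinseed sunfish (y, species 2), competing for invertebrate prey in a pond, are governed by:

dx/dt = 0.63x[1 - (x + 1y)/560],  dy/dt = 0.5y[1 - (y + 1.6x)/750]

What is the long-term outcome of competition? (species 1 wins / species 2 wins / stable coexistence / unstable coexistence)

Compare the nullcline intercepts: K1/α12 = 560/1 = 560 < K2 = 750; K2/α21 = 750/1.6 = 469 < K1 = 560.
Since both are reversed, neither can invade when rare; the interior point is a saddle.

unstable coexistence (outcome depends on initial conditions)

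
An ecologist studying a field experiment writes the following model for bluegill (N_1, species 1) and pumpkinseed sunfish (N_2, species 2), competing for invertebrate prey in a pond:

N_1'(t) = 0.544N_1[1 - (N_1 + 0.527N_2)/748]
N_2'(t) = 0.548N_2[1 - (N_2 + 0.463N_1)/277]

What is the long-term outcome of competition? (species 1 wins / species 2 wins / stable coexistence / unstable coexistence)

species 1 excludes species 2

Compare the nullcline intercepts: K1/α12 = 748/0.527 = 1420 > K2 = 277; K2/α21 = 277/0.463 = 598 < K1 = 748.
Since the inequalities point opposite ways, species 1 can invade but species 2 cannot.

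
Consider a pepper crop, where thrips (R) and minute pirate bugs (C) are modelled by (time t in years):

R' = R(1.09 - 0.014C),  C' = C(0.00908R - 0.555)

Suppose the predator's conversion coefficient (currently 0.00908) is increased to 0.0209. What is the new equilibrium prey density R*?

R* ≈ 26.6

At the interior fixed point, setting dC/dt = 0 with C > 0 fixes R* = (predator death rate)/(RC coefficient) — independent of the other coefficients.
With the change, R* = 0.555/0.0209 = 26.6; it falls from 61.1.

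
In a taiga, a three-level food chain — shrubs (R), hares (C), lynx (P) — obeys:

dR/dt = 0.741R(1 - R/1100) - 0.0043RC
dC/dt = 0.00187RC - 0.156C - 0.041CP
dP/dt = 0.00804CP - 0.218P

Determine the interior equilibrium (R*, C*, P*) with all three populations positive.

R* ≈ 927, C* ≈ 27.1, P* ≈ 38.5

From dP/dt = 0: 0.00804C* = 0.218, so C* = 27.1.
From dR/dt = 0: 0.741(1 - R*/1100) = 0.0043·27.1, giving R* = 1100·(1 - 0.157) = 927.
From dC/dt = 0: 0.00187·927 - 0.156 = 0.041P*, so P* = 1.58/0.041 = 38.5.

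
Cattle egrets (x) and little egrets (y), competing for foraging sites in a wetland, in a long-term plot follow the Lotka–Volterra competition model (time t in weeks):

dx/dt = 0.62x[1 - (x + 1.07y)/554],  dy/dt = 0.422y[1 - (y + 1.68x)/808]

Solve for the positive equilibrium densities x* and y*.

x* ≈ 389, y* ≈ 154

Setting both brackets to zero gives the nullclines x + 1.07y = 554 and 1.68x + y = 808.
Substituting y = 808 - 1.68x into the first: x(1 - 1.07·1.68) = 554 - 1.07·808.
So x* = -311/-0.798 = 389, and then y* = 808 - 1.68·389 = 154.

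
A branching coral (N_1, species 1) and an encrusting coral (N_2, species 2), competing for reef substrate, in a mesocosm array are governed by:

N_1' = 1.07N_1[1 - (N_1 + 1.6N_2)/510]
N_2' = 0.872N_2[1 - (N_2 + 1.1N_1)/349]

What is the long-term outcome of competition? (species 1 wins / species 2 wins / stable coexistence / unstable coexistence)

Compare the nullcline intercepts: K1/α12 = 510/1.6 = 319 < K2 = 349; K2/α21 = 349/1.1 = 317 < K1 = 510.
Since both are reversed, neither can invade when rare; the interior point is a saddle.

unstable coexistence (outcome depends on initial conditions)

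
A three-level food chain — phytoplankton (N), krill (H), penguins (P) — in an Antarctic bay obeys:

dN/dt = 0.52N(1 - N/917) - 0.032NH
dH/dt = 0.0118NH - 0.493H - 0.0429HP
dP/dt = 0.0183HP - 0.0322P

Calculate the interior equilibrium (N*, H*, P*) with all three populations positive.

From dP/dt = 0: 0.0183H* = 0.0322, so H* = 1.76.
From dN/dt = 0: 0.52(1 - N*/917) = 0.032·1.76, giving N* = 917·(1 - 0.108) = 818.
From dH/dt = 0: 0.0118·818 - 0.493 = 0.0429P*, so P* = 9.16/0.0429 = 213.

N* ≈ 818, H* ≈ 1.76, P* ≈ 213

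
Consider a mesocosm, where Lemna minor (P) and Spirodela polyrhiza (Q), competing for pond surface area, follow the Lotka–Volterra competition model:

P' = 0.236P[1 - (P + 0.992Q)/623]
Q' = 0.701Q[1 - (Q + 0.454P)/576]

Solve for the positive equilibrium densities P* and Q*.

P* ≈ 93.9, Q* ≈ 533

Setting both brackets to zero gives the nullclines P + 0.992Q = 623 and 0.454P + Q = 576.
Substituting Q = 576 - 0.454P into the first: P(1 - 0.992·0.454) = 623 - 0.992·576.
So P* = 51.6/0.55 = 93.9, and then Q* = 576 - 0.454·93.9 = 533.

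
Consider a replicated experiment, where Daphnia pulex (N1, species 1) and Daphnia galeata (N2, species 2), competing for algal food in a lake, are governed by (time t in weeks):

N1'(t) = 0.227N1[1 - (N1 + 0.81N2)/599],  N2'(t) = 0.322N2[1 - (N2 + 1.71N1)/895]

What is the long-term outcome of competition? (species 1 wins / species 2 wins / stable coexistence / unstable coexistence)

Compare the nullcline intercepts: K1/α12 = 599/0.81 = 740 < K2 = 895; K2/α21 = 895/1.71 = 523 < K1 = 599.
Since both are reversed, neither can invade when rare; the interior point is a saddle.

unstable coexistence (outcome depends on initial conditions)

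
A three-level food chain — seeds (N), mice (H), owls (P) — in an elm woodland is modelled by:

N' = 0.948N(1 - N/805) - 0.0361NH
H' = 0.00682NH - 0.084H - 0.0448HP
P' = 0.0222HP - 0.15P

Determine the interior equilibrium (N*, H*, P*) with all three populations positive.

From dP/dt = 0: 0.0222H* = 0.15, so H* = 6.76.
From dN/dt = 0: 0.948(1 - N*/805) = 0.0361·6.76, giving N* = 805·(1 - 0.257) = 598.
From dH/dt = 0: 0.00682·598 - 0.084 = 0.0448P*, so P* = 3.99/0.0448 = 89.1.

N* ≈ 598, H* ≈ 6.76, P* ≈ 89.1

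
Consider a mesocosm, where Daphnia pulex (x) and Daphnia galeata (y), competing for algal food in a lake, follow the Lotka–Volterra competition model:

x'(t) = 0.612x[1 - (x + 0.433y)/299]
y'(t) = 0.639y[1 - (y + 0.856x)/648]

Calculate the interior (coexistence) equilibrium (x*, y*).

Setting both brackets to zero gives the nullclines x + 0.433y = 299 and 0.856x + y = 648.
Substituting y = 648 - 0.856x into the first: x(1 - 0.433·0.856) = 299 - 0.433·648.
So x* = 18.4/0.629 = 29.3, and then y* = 648 - 0.856·29.3 = 623.

x* ≈ 29.3, y* ≈ 623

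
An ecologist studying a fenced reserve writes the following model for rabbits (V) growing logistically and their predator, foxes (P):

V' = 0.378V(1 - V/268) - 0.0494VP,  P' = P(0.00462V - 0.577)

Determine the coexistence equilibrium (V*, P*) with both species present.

From dP/dt = 0 with P > 0: 0.00462V* = 0.577, so V* = 125.
Substitute into dV/dt = 0: 0.378(1 - 125/268) = 0.0494P*.
The bracket is 0.534, giving P* = 0.202/0.0494 = 4.09.

V* ≈ 125, P* ≈ 4.09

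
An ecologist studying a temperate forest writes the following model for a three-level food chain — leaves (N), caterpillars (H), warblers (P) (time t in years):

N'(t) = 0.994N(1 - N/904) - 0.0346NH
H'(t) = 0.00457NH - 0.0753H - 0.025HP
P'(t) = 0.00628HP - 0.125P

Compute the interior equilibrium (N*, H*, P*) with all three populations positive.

From dP/dt = 0: 0.00628H* = 0.125, so H* = 19.9.
From dN/dt = 0: 0.994(1 - N*/904) = 0.0346·19.9, giving N* = 904·(1 - 0.693) = 278.
From dH/dt = 0: 0.00457·278 - 0.0753 = 0.025P*, so P* = 1.19/0.025 = 47.7.

N* ≈ 278, H* ≈ 19.9, P* ≈ 47.7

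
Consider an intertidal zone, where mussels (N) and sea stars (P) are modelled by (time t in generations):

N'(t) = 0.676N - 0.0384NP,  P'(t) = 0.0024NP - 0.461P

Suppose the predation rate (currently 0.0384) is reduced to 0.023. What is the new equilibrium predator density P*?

At the interior fixed point, setting dN/dt = 0 with N > 0 fixes P* = (prey growth rate)/(NP coefficient) — independent of the other coefficients.
With the change, P* = 0.676/0.023 = 29.4; it rises from 17.6.

P* ≈ 29.4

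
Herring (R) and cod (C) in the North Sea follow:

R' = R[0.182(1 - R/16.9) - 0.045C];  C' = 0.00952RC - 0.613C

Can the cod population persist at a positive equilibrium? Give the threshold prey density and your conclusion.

Threshold R = 64.4; K < 64.4, so no, the predator goes extinct.

The predator equation gives dC/dt > 0 only when R > 0.613/0.00952 = 64.4.
Without the predator, R → K = 16.9. Since 16.9 < 64.4, the predator cannot invade.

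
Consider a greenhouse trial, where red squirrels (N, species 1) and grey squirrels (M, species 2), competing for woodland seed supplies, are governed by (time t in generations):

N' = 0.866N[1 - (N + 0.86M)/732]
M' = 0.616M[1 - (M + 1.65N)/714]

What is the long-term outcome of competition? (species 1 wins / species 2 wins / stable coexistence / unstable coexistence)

species 1 excludes species 2

Compare the nullcline intercepts: K1/α12 = 732/0.86 = 851 > K2 = 714; K2/α21 = 714/1.65 = 433 < K1 = 732.
Since the inequalities point opposite ways, species 1 can invade but species 2 cannot.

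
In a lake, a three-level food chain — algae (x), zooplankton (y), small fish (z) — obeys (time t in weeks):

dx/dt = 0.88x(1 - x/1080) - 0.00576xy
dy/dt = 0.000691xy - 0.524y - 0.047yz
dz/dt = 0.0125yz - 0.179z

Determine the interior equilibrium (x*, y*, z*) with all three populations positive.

From dz/dt = 0: 0.0125y* = 0.179, so y* = 14.3.
From dx/dt = 0: 0.88(1 - x*/1080) = 0.00576·14.3, giving x* = 1080·(1 - 0.0937) = 979.
From dy/dt = 0: 0.000691·979 - 0.524 = 0.047z*, so z* = 0.152/0.047 = 3.24.

x* ≈ 979, y* ≈ 14.3, z* ≈ 3.24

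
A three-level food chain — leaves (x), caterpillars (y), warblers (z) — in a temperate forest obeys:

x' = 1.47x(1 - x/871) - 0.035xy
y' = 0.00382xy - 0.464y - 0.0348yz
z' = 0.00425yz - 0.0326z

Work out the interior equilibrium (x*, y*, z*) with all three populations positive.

From dz/dt = 0: 0.00425y* = 0.0326, so y* = 7.67.
From dx/dt = 0: 1.47(1 - x*/871) = 0.035·7.67, giving x* = 871·(1 - 0.183) = 712.
From dy/dt = 0: 0.00382·712 - 0.464 = 0.0348z*, so z* = 2.26/0.0348 = 64.8.

x* ≈ 712, y* ≈ 7.67, z* ≈ 64.8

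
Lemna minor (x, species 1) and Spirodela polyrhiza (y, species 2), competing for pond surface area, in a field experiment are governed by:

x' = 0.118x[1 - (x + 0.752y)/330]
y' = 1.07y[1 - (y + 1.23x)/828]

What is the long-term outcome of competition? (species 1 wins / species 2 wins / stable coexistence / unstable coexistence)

species 2 excludes species 1

Compare the nullcline intercepts: K1/α12 = 330/0.752 = 439 < K2 = 828; K2/α21 = 828/1.23 = 673 > K1 = 330.
Since the inequalities point opposite ways, species 2 can invade but species 1 cannot.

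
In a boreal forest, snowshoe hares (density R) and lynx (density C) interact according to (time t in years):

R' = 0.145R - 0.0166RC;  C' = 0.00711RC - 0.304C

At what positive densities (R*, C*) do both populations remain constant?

R* ≈ 42.8, C* ≈ 8.73

Set dC/dt = 0 with C > 0: 0.00711R - 0.304 = 0, so R* = 0.304/0.00711 = 42.8.
Set dR/dt = 0 with R > 0: 0.145 - 0.0166C = 0, so C* = 0.145/0.0166 = 8.73.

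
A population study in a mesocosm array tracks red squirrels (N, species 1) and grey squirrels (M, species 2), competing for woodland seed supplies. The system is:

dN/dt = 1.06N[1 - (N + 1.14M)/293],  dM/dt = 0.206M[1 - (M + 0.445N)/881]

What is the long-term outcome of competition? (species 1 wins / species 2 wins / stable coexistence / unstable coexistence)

species 2 excludes species 1

Compare the nullcline intercepts: K1/α12 = 293/1.14 = 257 < K2 = 881; K2/α21 = 881/0.445 = 1980 > K1 = 293.
Since the inequalities point opposite ways, species 2 can invade but species 1 cannot.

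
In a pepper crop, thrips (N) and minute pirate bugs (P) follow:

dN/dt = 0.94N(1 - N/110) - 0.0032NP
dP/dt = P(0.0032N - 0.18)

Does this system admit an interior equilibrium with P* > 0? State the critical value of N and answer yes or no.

Threshold N = 56.2; K > 56.2, so yes, the predator persists.

The predator equation gives dP/dt > 0 only when N > 0.18/0.0032 = 56.2.
Without the predator, N → K = 110. Since 110 > 56.2, the predator can invade and persist.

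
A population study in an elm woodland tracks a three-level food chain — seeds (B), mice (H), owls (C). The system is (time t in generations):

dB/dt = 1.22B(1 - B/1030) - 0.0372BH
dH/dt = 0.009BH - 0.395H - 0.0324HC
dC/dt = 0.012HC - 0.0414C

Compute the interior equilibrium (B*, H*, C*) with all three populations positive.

B* ≈ 922, H* ≈ 3.45, C* ≈ 244

From dC/dt = 0: 0.012H* = 0.0414, so H* = 3.45.
From dB/dt = 0: 1.22(1 - B*/1030) = 0.0372·3.45, giving B* = 1030·(1 - 0.105) = 922.
From dH/dt = 0: 0.009·922 - 0.395 = 0.0324C*, so C* = 7.9/0.0324 = 244.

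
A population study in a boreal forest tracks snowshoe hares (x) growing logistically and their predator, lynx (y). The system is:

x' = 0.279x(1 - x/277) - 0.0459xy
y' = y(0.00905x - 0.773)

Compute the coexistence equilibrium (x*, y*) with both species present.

x* ≈ 85.4, y* ≈ 4.2

From dy/dt = 0 with y > 0: 0.00905x* = 0.773, so x* = 85.4.
Substitute into dx/dt = 0: 0.279(1 - 85.4/277) = 0.0459y*.
The bracket is 0.692, giving y* = 0.193/0.0459 = 4.2.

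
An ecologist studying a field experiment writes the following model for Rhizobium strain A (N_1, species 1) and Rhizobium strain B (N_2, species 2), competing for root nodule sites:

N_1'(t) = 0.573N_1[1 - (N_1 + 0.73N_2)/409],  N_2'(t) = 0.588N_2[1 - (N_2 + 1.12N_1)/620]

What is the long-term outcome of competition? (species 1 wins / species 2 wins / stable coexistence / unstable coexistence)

Compare the nullcline intercepts: K1/α12 = 409/0.73 = 560 < K2 = 620; K2/α21 = 620/1.12 = 554 > K1 = 409.
Since the inequalities point opposite ways, species 2 can invade but species 1 cannot.

species 2 excludes species 1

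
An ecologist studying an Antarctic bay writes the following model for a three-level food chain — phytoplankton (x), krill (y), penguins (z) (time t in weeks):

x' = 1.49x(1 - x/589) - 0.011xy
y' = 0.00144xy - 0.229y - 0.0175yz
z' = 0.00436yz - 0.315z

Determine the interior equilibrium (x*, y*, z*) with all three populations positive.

x* ≈ 275, y* ≈ 72.2, z* ≈ 9.53

From dz/dt = 0: 0.00436y* = 0.315, so y* = 72.2.
From dx/dt = 0: 1.49(1 - x*/589) = 0.011·72.2, giving x* = 589·(1 - 0.533) = 275.
From dy/dt = 0: 0.00144·275 - 0.229 = 0.0175z*, so z* = 0.167/0.0175 = 9.53.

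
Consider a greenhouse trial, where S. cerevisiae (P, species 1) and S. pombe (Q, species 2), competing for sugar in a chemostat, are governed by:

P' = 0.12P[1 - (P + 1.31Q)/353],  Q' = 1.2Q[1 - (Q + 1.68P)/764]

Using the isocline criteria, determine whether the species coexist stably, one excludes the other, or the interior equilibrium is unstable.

Compare the nullcline intercepts: K1/α12 = 353/1.31 = 269 < K2 = 764; K2/α21 = 764/1.68 = 455 > K1 = 353.
Since the inequalities point opposite ways, species 2 can invade but species 1 cannot.

species 2 excludes species 1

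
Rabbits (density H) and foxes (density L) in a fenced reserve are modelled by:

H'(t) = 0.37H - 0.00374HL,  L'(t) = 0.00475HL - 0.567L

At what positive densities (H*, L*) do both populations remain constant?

Set dL/dt = 0 with L > 0: 0.00475H - 0.567 = 0, so H* = 0.567/0.00475 = 119.
Set dH/dt = 0 with H > 0: 0.37 - 0.00374L = 0, so L* = 0.37/0.00374 = 98.9.

H* ≈ 119, L* ≈ 98.9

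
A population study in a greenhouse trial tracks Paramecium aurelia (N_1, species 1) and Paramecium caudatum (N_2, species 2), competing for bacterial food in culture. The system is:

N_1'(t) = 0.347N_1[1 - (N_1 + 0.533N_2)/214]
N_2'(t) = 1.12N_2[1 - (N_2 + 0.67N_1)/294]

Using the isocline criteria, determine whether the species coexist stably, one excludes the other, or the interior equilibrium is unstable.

Compare the nullcline intercepts: K1/α12 = 214/0.533 = 402 > K2 = 294; K2/α21 = 294/0.67 = 439 > K1 = 214.
Since both inequalities hold, each species can invade when rare, so the interior equilibrium is stable.

stable coexistence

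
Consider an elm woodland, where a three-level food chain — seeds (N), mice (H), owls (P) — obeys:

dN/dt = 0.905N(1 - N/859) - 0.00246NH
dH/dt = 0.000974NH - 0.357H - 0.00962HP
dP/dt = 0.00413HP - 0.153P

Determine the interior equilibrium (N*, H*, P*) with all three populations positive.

N* ≈ 772, H* ≈ 37, P* ≈ 41.1

From dP/dt = 0: 0.00413H* = 0.153, so H* = 37.
From dN/dt = 0: 0.905(1 - N*/859) = 0.00246·37, giving N* = 859·(1 - 0.101) = 772.
From dH/dt = 0: 0.000974·772 - 0.357 = 0.00962P*, so P* = 0.395/0.00962 = 41.1.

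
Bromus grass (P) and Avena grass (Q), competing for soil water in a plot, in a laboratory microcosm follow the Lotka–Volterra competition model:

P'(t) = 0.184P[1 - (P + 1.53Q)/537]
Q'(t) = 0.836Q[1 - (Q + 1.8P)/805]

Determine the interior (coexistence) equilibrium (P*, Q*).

Setting both brackets to zero gives the nullclines P + 1.53Q = 537 and 1.8P + Q = 805.
Substituting Q = 805 - 1.8P into the first: P(1 - 1.53·1.8) = 537 - 1.53·805.
So P* = -695/-1.75 = 396, and then Q* = 805 - 1.8·396 = 92.1.

P* ≈ 396, Q* ≈ 92.1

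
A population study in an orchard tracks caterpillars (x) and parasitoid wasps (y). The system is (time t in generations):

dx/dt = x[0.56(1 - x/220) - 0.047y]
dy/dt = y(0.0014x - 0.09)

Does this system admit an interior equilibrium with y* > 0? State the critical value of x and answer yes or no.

Threshold x = 64.3; K > 64.3, so yes, the predator persists.

The predator equation gives dy/dt > 0 only when x > 0.09/0.0014 = 64.3.
Without the predator, x → K = 220. Since 220 > 64.3, the predator can invade and persist.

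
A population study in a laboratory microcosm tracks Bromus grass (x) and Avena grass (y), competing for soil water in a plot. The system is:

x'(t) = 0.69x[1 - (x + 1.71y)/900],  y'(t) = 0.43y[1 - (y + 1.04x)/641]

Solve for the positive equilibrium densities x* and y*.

x* ≈ 252, y* ≈ 379

Setting both brackets to zero gives the nullclines x + 1.71y = 900 and 1.04x + y = 641.
Substituting y = 641 - 1.04x into the first: x(1 - 1.71·1.04) = 900 - 1.71·641.
So x* = -196/-0.778 = 252, and then y* = 641 - 1.04·252 = 379.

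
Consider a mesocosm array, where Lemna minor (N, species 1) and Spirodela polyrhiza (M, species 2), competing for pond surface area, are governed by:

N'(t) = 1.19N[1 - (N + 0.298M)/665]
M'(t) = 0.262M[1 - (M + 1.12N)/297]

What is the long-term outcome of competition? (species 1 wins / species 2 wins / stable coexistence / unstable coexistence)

species 1 excludes species 2

Compare the nullcline intercepts: K1/α12 = 665/0.298 = 2230 > K2 = 297; K2/α21 = 297/1.12 = 265 < K1 = 665.
Since the inequalities point opposite ways, species 1 can invade but species 2 cannot.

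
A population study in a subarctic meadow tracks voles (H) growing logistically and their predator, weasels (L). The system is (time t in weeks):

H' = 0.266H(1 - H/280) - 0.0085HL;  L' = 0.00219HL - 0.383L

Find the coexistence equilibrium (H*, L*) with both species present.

H* ≈ 175, L* ≈ 11.7

From dL/dt = 0 with L > 0: 0.00219H* = 0.383, so H* = 175.
Substitute into dH/dt = 0: 0.266(1 - 175/280) = 0.0085L*.
The bracket is 0.375, giving L* = 0.0999/0.0085 = 11.7.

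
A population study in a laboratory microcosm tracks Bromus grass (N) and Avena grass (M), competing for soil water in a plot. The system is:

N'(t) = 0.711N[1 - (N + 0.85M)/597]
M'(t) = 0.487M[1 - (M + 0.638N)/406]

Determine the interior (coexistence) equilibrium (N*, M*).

Setting both brackets to zero gives the nullclines N + 0.85M = 597 and 0.638N + M = 406.
Substituting M = 406 - 0.638N into the first: N(1 - 0.85·0.638) = 597 - 0.85·406.
So N* = 252/0.458 = 550, and then M* = 406 - 0.638·550 = 54.9.

N* ≈ 550, M* ≈ 54.9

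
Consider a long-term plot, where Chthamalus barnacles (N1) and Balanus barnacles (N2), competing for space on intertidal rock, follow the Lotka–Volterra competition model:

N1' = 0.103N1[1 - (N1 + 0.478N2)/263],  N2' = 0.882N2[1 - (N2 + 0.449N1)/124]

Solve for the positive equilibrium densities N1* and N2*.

Setting both brackets to zero gives the nullclines N1 + 0.478N2 = 263 and 0.449N1 + N2 = 124.
Substituting N2 = 124 - 0.449N1 into the first: N1(1 - 0.478·0.449) = 263 - 0.478·124.
So N1* = 204/0.785 = 259, and then N2* = 124 - 0.449·259 = 7.53.

N1* ≈ 259, N2* ≈ 7.53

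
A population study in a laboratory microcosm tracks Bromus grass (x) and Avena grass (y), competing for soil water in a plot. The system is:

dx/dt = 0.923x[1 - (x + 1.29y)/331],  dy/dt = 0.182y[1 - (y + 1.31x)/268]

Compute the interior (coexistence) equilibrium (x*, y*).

x* ≈ 21.3, y* ≈ 240

Setting both brackets to zero gives the nullclines x + 1.29y = 331 and 1.31x + y = 268.
Substituting y = 268 - 1.31x into the first: x(1 - 1.29·1.31) = 331 - 1.29·268.
So x* = -14.7/-0.69 = 21.3, and then y* = 268 - 1.31·21.3 = 240.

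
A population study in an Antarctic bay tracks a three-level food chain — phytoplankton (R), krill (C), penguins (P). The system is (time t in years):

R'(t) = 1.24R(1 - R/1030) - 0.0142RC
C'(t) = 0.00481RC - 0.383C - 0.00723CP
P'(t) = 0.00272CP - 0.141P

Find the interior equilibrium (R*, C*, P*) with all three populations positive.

From dP/dt = 0: 0.00272C* = 0.141, so C* = 51.8.
From dR/dt = 0: 1.24(1 - R*/1030) = 0.0142·51.8, giving R* = 1030·(1 - 0.594) = 419.
From dC/dt = 0: 0.00481·419 - 0.383 = 0.00723P*, so P* = 1.63/0.00723 = 225.

R* ≈ 419, C* ≈ 51.8, P* ≈ 225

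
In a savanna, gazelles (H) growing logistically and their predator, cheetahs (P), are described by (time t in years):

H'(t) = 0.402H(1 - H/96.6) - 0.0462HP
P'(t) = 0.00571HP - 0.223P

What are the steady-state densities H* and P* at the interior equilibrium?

From dP/dt = 0 with P > 0: 0.00571H* = 0.223, so H* = 39.1.
Substitute into dH/dt = 0: 0.402(1 - 39.1/96.6) = 0.0462P*.
The bracket is 0.596, giving P* = 0.239/0.0462 = 5.18.

H* ≈ 39.1, P* ≈ 5.18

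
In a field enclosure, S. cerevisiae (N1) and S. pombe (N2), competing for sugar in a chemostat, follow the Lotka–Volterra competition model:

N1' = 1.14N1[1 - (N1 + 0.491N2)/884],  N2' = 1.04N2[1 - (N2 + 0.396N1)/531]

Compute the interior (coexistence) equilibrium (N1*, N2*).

Setting both brackets to zero gives the nullclines N1 + 0.491N2 = 884 and 0.396N1 + N2 = 531.
Substituting N2 = 531 - 0.396N1 into the first: N1(1 - 0.491·0.396) = 884 - 0.491·531.
So N1* = 623/0.806 = 774, and then N2* = 531 - 0.396·774 = 225.

N1* ≈ 774, N2* ≈ 225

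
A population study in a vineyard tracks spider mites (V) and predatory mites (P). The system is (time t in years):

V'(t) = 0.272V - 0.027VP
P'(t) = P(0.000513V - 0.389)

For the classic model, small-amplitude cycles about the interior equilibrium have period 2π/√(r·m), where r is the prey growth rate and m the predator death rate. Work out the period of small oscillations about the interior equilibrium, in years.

T ≈ 19.3 years

Here r = 0.272 and m = 0.389, so r·m = 0.106.
ω = √0.106 = 0.325 per year, hence T = 2π/ω ≈ 19.3 years.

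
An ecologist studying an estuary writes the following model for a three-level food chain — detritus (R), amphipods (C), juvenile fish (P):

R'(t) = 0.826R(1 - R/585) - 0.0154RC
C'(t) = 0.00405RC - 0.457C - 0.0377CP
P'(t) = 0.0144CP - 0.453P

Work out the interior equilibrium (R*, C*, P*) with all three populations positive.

From dP/dt = 0: 0.0144C* = 0.453, so C* = 31.5.
From dR/dt = 0: 0.826(1 - R*/585) = 0.0154·31.5, giving R* = 585·(1 - 0.587) = 242.
From dC/dt = 0: 0.00405·242 - 0.457 = 0.0377P*, so P* = 0.523/0.0377 = 13.9.

R* ≈ 242, C* ≈ 31.5, P* ≈ 13.9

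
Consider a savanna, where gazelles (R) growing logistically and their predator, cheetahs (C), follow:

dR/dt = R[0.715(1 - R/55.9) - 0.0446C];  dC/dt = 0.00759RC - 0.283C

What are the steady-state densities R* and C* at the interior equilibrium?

From dC/dt = 0 with C > 0: 0.00759R* = 0.283, so R* = 37.3.
Substitute into dR/dt = 0: 0.715(1 - 37.3/55.9) = 0.0446C*.
The bracket is 0.333, giving C* = 0.238/0.0446 = 5.34.

R* ≈ 37.3, C* ≈ 5.34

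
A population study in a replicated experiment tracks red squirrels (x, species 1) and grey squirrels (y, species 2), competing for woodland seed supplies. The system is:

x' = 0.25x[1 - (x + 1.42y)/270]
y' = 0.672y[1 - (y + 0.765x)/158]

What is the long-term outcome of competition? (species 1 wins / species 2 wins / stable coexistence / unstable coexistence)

species 1 excludes species 2

Compare the nullcline intercepts: K1/α12 = 270/1.42 = 190 > K2 = 158; K2/α21 = 158/0.765 = 207 < K1 = 270.
Since the inequalities point opposite ways, species 1 can invade but species 2 cannot.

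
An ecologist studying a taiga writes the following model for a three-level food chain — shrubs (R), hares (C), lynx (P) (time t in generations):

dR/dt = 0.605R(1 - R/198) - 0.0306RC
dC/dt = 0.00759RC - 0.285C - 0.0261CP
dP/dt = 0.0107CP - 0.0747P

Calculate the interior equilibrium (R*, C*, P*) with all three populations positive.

R* ≈ 128, C* ≈ 6.98, P* ≈ 26.3

From dP/dt = 0: 0.0107C* = 0.0747, so C* = 6.98.
From dR/dt = 0: 0.605(1 - R*/198) = 0.0306·6.98, giving R* = 198·(1 - 0.353) = 128.
From dC/dt = 0: 0.00759·128 - 0.285 = 0.0261P*, so P* = 0.687/0.0261 = 26.3.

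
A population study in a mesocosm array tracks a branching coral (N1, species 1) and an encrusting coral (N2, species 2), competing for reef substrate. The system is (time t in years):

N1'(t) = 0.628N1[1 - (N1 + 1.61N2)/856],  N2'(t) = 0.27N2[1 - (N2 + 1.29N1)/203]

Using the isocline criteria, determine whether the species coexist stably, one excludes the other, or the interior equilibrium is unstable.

Compare the nullcline intercepts: K1/α12 = 856/1.61 = 532 > K2 = 203; K2/α21 = 203/1.29 = 157 < K1 = 856.
Since the inequalities point opposite ways, species 1 can invade but species 2 cannot.

species 1 excludes species 2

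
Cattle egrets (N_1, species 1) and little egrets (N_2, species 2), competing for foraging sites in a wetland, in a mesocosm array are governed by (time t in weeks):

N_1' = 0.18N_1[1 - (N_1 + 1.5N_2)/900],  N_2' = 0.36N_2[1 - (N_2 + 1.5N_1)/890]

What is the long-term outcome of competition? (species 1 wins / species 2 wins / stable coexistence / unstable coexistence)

unstable coexistence (outcome depends on initial conditions)

Compare the nullcline intercepts: K1/α12 = 900/1.5 = 600 < K2 = 890; K2/α21 = 890/1.5 = 593 < K1 = 900.
Since both are reversed, neither can invade when rare; the interior point is a saddle.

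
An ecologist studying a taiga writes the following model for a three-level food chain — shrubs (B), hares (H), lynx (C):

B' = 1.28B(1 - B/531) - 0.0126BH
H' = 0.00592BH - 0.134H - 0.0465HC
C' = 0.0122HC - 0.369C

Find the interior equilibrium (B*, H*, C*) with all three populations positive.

B* ≈ 373, H* ≈ 30.2, C* ≈ 44.6

From dC/dt = 0: 0.0122H* = 0.369, so H* = 30.2.
From dB/dt = 0: 1.28(1 - B*/531) = 0.0126·30.2, giving B* = 531·(1 - 0.298) = 373.
From dH/dt = 0: 0.00592·373 - 0.134 = 0.0465C*, so C* = 2.07/0.0465 = 44.6.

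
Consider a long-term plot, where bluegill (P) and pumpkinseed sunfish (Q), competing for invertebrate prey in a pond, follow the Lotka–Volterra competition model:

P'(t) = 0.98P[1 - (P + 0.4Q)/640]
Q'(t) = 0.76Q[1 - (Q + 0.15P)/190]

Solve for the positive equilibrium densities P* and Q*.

Setting both brackets to zero gives the nullclines P + 0.4Q = 640 and 0.15P + Q = 190.
Substituting Q = 190 - 0.15P into the first: P(1 - 0.4·0.15) = 640 - 0.4·190.
So P* = 564/0.94 = 600, and then Q* = 190 - 0.15·600 = 100.

P* ≈ 600, Q* ≈ 100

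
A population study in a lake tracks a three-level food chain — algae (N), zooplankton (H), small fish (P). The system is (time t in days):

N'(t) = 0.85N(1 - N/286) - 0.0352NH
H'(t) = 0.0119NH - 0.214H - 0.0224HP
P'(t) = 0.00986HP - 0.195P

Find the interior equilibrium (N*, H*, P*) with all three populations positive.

From dP/dt = 0: 0.00986H* = 0.195, so H* = 19.8.
From dN/dt = 0: 0.85(1 - N*/286) = 0.0352·19.8, giving N* = 286·(1 - 0.819) = 51.8.
From dH/dt = 0: 0.0119·51.8 - 0.214 = 0.0224P*, so P* = 0.402/0.0224 = 17.9.

N* ≈ 51.8, H* ≈ 19.8, P* ≈ 17.9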